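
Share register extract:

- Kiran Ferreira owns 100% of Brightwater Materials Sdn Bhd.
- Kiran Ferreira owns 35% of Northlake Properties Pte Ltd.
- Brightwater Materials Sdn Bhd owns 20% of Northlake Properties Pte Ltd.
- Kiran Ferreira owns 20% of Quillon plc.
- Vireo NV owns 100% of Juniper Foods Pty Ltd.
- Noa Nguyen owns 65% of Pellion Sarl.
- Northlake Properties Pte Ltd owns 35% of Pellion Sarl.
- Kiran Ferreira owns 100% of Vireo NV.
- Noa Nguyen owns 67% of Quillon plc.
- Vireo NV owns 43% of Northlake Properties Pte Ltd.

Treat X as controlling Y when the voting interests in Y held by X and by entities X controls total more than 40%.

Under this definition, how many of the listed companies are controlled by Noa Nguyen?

Noa holds 67% of Quillon, so Noa controls Quillon.
Noa holds 65% of Pellion, so Noa controls Pellion.
No other company's threshold is met.
Noa controls 2 companies.

2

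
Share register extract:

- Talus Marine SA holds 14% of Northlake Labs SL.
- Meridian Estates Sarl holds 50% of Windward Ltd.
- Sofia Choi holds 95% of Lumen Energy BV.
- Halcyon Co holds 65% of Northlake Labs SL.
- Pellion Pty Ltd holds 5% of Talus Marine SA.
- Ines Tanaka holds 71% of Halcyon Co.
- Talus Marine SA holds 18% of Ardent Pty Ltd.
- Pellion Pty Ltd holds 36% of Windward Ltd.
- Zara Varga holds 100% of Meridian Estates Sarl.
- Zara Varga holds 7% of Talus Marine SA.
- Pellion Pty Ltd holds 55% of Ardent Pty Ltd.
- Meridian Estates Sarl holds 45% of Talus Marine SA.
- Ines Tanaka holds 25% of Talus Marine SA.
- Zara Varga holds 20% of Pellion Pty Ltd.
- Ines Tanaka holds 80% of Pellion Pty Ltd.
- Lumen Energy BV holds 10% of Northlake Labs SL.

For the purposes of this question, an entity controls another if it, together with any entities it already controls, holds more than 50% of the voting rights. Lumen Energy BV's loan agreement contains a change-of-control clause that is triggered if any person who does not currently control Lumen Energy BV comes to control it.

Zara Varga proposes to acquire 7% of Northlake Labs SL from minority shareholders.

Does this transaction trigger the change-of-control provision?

The purchase changes only Zara's holdings, so Zara is the only person who could newly come to control Lumen.
Zara holds 100% of Meridian, so Zara controls Meridian.
Meridian and Zara together hold 45% + 7% = 52% of Talus, so Zara controls Talus.
Neither Zara nor any entity Zara controls holds any voting interest in Lumen.
So before the transaction, Zara does not control Lumen.
After the purchase, Zara holds 7% of Northlake directly.
Zara's side now holds 14% + 7% = 21% of Northlake, not > 50%, so Zara still does not control Northlake.
After the transaction, neither Zara nor any entity Zara controls holds a voting interest in Lumen, so Zara still does not control it.
No new person acquires control, so the clause is not triggered.

No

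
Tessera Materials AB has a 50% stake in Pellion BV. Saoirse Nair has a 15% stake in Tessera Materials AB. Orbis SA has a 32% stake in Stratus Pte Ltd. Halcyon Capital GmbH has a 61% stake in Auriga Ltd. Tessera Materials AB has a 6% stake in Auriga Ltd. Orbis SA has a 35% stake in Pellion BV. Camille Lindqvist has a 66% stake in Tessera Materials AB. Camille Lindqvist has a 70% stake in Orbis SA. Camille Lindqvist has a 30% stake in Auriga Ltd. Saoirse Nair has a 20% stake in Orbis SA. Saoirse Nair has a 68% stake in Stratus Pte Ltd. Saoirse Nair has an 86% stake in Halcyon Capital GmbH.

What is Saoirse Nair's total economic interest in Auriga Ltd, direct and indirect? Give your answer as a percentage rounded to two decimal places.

53.36%

Saoirse reaches Auriga along 2 paths.
Via Tessera: 15% × 6% = 0.9%.
Via Halcyon: 86% × 61% = 52.46%.
Total: 0.9% + 52.46% = 53.36%.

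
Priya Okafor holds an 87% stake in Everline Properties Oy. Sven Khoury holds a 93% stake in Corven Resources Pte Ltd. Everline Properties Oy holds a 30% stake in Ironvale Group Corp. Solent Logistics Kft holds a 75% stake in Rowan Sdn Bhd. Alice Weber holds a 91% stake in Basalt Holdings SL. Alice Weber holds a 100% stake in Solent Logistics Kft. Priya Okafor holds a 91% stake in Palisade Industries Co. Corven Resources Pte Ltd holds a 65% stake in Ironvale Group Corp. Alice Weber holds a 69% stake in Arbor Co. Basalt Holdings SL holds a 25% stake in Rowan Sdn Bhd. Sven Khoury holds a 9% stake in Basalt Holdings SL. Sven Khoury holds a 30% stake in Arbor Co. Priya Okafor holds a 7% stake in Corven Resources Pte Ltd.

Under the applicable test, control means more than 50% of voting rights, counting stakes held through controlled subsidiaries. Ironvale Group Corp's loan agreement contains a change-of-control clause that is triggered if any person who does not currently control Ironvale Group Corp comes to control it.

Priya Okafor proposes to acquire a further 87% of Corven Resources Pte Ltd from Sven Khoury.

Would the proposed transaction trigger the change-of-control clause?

Yes

The purchase adds only to Priya's holdings (Sven's stake shrinks), so Priya is the only person who could newly come to control Ironvale.
Priya holds 87% of Everline, so Priya controls Everline.
Priya holds 91% of Palisade, so Priya controls Palisade.
In Ironvale, Priya's side holds only 30%, not > 50%.
So before the transaction, Priya does not control Ironvale.
After the purchase, Priya's direct stake in Corven rises to 7% + 87% = 94%, and Sven's stake falls to 6%.
Priya holds 94% of Corven, so Priya controls Corven.
Everline and Corven together hold 30% + 65% = 95% of Ironvale, so Priya controls Ironvale.
Priya did not control Ironvale before and does after, so the clause is triggered.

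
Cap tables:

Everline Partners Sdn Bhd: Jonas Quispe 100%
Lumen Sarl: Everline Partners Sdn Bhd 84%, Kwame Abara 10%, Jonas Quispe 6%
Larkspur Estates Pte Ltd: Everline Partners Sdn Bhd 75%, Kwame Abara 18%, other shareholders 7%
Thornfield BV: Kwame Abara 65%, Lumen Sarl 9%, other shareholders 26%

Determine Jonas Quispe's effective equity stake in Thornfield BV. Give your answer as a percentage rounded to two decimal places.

Jonas reaches Thornfield along 2 paths.
Via Everline → Lumen: 100% × 84% × 9% = 7.56%.
Via Lumen: 6% × 9% = 0.54%.
Total: 7.56% + 0.54% = 8.1%.
Rounded: 8.10%.

8.10%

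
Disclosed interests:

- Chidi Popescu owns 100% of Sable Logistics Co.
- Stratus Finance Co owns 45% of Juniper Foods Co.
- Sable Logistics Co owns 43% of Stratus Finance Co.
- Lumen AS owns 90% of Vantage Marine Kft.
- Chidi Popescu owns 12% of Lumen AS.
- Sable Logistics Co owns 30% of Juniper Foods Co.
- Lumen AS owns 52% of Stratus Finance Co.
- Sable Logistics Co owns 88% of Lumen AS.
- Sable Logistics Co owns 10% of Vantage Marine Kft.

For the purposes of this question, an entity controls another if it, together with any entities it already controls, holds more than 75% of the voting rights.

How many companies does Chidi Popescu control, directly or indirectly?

Chidi holds 100% of Sable, so Chidi controls Sable.
Sable and Chidi together hold 88% + 12% = 100% of Lumen, so Chidi controls Lumen.
Lumen and Sable together hold 90% + 10% = 100% of Vantage, so Chidi controls Vantage.
Lumen and Sable together hold 52% + 43% = 95% of Stratus, so Chidi controls Stratus.
No other company's threshold is met.
Chidi controls 4 companies.

4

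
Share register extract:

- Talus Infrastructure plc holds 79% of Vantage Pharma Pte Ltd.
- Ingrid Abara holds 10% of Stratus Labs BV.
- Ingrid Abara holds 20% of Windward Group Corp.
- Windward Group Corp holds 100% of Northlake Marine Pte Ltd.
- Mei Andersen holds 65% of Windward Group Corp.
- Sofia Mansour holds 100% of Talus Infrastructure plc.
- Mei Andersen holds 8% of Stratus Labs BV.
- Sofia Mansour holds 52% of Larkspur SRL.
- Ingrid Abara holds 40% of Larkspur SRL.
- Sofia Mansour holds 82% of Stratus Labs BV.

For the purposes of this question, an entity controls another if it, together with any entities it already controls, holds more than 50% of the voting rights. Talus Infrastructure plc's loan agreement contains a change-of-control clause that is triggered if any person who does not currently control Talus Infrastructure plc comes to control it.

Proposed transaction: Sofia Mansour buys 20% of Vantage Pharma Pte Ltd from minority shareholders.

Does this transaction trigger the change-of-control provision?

No

The purchase changes only Sofia's holdings, so Sofia is the only person who could newly come to control Talus.
Sofia holds 100% of Talus, so Sofia controls Talus.
So Sofia already controls Talus before the transaction.
After the purchase, Sofia holds 20% of Vantage directly.
Sofia controlled Talus already, so this is not a new person acquiring control; every other person's position is unchanged or reduced.
No new person acquires control, so the clause is not triggered.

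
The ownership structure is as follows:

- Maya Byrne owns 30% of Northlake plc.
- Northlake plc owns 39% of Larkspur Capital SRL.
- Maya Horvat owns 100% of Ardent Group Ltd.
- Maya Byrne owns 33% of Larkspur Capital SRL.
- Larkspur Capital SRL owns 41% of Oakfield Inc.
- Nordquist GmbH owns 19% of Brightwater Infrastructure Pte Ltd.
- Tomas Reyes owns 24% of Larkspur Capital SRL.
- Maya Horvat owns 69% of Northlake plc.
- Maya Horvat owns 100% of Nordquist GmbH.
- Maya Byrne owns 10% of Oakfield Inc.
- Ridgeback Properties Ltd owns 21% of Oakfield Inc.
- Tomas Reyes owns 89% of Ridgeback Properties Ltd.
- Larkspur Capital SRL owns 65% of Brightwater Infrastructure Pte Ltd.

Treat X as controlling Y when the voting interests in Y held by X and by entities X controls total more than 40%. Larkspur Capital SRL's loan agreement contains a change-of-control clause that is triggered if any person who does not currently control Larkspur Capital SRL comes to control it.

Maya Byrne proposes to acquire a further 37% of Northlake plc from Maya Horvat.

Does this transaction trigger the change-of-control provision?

Yes

The purchase adds only to Maya Byrne's holdings (Maya Horvat's stake shrinks), so Maya Byrne is the only person who could newly come to control Larkspur.
Maya Byrne's largest direct stake is 33% in Larkspur, which does not meet the threshold, so Maya Byrne controls no company.
In Larkspur, Maya Byrne's side holds only 33%, not > 40%.
So before the transaction, Maya Byrne does not control Larkspur.
After the purchase, Maya Byrne's direct stake in Northlake rises to 30% + 37% = 67%, and Maya Horvat's stake falls to 32%.
Maya Byrne holds 67% of Northlake, so Maya Byrne controls Northlake.
Northlake and Maya Byrne together hold 39% + 33% = 72% of Larkspur, so Maya Byrne controls Larkspur.
Maya Byrne did not control Larkspur before and does after, so the clause is triggered.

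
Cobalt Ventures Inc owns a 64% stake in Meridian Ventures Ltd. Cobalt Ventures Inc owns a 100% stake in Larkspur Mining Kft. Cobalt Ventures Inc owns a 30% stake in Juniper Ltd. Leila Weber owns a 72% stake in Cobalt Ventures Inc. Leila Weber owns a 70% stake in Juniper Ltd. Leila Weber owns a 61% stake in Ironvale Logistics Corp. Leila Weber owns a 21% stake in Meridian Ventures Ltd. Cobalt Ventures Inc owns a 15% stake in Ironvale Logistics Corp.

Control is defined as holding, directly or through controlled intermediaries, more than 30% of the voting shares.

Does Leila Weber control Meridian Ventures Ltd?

Yes

Leila holds 72% of Cobalt, so Leila controls Cobalt.
Leila and Cobalt together hold 21% + 64% = 85% of Meridian, so Leila controls Meridian.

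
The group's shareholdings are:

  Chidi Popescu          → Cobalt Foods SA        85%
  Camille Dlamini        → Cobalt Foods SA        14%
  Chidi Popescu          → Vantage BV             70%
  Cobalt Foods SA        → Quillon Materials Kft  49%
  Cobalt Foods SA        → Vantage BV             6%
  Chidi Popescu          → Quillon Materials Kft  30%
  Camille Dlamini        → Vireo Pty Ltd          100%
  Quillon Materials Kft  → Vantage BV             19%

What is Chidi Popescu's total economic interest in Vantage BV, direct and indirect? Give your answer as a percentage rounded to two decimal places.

Chidi reaches Vantage along 4 paths.
Direct stake: 70% = 70%.
Via Cobalt: 85% × 6% = 5.1%.
Via Cobalt → Quillon: 85% × 49% × 19% = 7.9135%.
Via Quillon: 30% × 19% = 5.7%.
Total: 70% + 5.1% + 7.9135% + 5.7% = 88.7135%.
Rounded: 88.71%.

88.71%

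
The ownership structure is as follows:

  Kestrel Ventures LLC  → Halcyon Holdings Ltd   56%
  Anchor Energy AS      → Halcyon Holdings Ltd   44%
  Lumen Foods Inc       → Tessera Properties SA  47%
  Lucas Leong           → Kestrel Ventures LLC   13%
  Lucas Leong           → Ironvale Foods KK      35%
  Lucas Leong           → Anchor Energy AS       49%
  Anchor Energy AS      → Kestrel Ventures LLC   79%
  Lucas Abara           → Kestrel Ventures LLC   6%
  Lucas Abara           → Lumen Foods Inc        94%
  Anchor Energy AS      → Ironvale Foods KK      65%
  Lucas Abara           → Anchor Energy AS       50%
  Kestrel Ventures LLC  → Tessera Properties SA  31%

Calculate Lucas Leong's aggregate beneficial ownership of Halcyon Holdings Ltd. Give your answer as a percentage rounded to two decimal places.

50.52%

Lucas Leong reaches Halcyon along 3 paths.
Via Anchor → Kestrel: 49% × 79% × 56% = 21.6776%.
Via Kestrel: 13% × 56% = 7.28%.
Via Anchor: 49% × 44% = 21.56%.
Total: 21.6776% + 7.28% + 21.56% = 50.5176%.
Rounded: 50.52%.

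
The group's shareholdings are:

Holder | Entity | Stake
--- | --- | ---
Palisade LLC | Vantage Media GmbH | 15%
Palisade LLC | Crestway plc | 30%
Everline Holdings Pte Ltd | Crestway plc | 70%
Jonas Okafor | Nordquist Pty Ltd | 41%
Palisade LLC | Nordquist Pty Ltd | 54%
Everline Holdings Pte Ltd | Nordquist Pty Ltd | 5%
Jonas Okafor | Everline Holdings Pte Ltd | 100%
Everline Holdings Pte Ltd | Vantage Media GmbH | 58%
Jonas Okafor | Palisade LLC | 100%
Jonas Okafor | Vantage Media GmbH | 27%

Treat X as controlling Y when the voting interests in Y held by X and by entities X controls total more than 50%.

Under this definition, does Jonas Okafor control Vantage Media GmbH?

Jonas holds 100% of Palisade, so Jonas controls Palisade.
Jonas holds 100% of Everline, so Jonas controls Everline.
Palisade and Everline and Jonas together hold 15% + 58% + 27% = 100% of Vantage, so Jonas controls Vantage.

Yes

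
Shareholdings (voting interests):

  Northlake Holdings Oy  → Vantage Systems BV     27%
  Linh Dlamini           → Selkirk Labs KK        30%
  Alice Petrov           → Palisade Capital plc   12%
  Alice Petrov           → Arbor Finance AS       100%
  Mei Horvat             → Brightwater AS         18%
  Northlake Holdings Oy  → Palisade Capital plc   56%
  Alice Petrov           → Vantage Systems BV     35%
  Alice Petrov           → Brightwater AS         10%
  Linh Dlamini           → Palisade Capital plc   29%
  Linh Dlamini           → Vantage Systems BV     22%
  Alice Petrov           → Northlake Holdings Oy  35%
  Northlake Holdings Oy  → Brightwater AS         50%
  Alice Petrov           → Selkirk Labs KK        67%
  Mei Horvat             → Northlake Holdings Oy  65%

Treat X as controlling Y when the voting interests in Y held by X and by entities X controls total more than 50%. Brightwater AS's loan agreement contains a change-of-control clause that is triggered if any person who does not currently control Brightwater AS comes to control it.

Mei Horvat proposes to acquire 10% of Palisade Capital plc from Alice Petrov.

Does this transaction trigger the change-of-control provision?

No

The purchase adds only to Mei's holdings (Alice's stake shrinks), so Mei is the only person who could newly come to control Brightwater.
Mei holds 65% of Northlake, so Mei controls Northlake.
Mei and Northlake together hold 18% + 50% = 68% of Brightwater, so Mei controls Brightwater.
So Mei already controls Brightwater before the transaction.
After the purchase, Mei holds 10% of Palisade directly, and Alice's stake falls to 2%.
Mei controlled Brightwater already, so this is not a new person acquiring control; every other person's position is unchanged or reduced.
No new person acquires control, so the clause is not triggered.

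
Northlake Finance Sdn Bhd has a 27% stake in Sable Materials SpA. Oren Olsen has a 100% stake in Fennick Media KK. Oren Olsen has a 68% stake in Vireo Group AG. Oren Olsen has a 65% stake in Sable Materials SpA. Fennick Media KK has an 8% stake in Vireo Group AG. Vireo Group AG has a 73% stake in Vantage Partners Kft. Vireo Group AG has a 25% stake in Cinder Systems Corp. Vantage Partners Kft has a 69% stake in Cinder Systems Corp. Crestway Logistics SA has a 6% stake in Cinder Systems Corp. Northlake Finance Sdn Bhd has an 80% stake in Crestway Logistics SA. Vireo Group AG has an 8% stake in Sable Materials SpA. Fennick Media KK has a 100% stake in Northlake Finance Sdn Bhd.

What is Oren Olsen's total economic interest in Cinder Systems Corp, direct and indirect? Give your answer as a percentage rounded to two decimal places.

62.08%

Oren reaches Cinder along 5 paths.
Via Fennick → Vireo → Vantage: 100% × 8% × 73% × 69% = 4.0296%.
Via Vireo → Vantage: 68% × 73% × 69% = 34.2516%.
Via Fennick → Vireo: 100% × 8% × 25% = 2%.
Via Vireo: 68% × 25% = 17%.
Via Fennick → Northlake → Crestway: 100% × 100% × 80% × 6% = 4.8%.
Total: 4.0296% + 34.2516% + 2% + 17% + 4.8% = 62.0812%.
Rounded: 62.08%.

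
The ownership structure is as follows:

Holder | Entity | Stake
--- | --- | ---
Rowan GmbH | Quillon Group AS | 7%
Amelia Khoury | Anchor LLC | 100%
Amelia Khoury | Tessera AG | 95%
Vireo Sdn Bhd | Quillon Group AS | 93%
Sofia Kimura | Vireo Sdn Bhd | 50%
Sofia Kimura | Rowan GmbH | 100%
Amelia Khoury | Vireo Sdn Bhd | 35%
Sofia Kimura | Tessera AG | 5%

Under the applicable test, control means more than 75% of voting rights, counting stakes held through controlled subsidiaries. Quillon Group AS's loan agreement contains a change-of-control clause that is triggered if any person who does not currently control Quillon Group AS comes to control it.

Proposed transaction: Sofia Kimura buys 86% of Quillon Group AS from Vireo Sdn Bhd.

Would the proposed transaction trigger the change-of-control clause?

The purchase adds only to Sofia's holdings (Vireo's stake shrinks), so Sofia is the only person who could newly come to control Quillon.
Sofia holds 100% of Rowan, so Sofia controls Rowan.
In Quillon, Sofia's side holds only 7%, not > 75%.
So before the transaction, Sofia does not control Quillon.
After the purchase, Sofia holds 86% of Quillon directly, and Vireo's stake falls to 7%.
Rowan and Sofia together hold 7% + 86% = 93% of Quillon, so Sofia controls Quillon.
Sofia did not control Quillon before and does after, so the clause is triggered.

Yes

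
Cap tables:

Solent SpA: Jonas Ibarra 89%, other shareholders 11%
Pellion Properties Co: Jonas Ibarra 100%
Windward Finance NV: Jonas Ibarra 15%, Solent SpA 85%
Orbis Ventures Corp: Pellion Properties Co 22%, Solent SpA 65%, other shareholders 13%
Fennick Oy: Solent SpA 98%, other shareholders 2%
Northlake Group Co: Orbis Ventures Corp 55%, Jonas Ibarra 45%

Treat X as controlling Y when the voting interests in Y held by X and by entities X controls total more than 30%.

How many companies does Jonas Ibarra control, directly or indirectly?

Jonas holds 89% of Solent, so Jonas controls Solent.
Jonas holds 100% of Pellion, so Jonas controls Pellion.
Jonas and Solent together hold 15% + 85% = 100% of Windward, so Jonas controls Windward.
Pellion and Solent together hold 22% + 65% = 87% of Orbis, so Jonas controls Orbis.
Solent holds 98% of Fennick, so Jonas controls Fennick.
Orbis and Jonas together hold 55% + 45% = 100% of Northlake, so Jonas controls Northlake.
Jonas controls 6 companies.

6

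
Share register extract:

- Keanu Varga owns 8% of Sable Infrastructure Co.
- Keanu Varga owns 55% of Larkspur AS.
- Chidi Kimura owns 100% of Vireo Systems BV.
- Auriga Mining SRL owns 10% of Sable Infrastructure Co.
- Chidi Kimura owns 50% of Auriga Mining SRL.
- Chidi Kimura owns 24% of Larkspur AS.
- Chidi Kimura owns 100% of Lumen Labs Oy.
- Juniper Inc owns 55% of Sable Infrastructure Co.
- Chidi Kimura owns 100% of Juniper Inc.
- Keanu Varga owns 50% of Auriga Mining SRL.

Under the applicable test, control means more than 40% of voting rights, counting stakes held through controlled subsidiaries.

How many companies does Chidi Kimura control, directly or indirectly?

Chidi holds 50% of Auriga, so Chidi controls Auriga.
Chidi holds 100% of Juniper, so Chidi controls Juniper.
Auriga and Juniper together hold 10% + 55% = 65% of Sable, so Chidi controls Sable.
Chidi holds 100% of Vireo, so Chidi controls Vireo.
Chidi holds 100% of Lumen, so Chidi controls Lumen.
No other company's threshold is met.
Chidi controls 5 companies.

5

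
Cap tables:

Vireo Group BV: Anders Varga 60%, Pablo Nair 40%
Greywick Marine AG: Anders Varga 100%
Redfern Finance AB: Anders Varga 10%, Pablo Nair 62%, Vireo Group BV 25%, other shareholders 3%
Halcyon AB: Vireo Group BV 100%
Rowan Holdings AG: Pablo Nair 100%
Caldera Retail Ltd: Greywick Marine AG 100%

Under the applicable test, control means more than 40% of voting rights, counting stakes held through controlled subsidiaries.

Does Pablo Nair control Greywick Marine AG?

No

Pablo holds 62% of Redfern, so Pablo controls Redfern.
Pablo holds 100% of Rowan, so Pablo controls Rowan.
Neither Pablo nor any entity Pablo controls holds any voting interest in Greywick.
So Pablo does not control Greywick.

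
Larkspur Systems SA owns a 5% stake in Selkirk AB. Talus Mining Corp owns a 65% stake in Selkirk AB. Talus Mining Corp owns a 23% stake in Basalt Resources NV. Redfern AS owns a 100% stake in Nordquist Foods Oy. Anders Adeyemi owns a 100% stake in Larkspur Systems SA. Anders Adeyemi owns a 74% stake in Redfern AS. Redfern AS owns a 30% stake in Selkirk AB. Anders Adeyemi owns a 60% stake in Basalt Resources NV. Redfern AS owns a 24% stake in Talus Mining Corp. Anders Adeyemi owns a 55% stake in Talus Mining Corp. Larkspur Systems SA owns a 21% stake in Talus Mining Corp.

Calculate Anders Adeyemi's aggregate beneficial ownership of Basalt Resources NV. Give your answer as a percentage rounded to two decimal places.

81.56%

Anders reaches Basalt along 4 paths.
Via Redfern → Talus: 74% × 24% × 23% = 4.0848%.
Via Talus: 55% × 23% = 12.65%.
Via Larkspur → Talus: 100% × 21% × 23% = 4.83%.
Direct stake: 60% = 60%.
Total: 4.0848% + 12.65% + 4.83% + 60% = 81.5648%.
Rounded: 81.56%.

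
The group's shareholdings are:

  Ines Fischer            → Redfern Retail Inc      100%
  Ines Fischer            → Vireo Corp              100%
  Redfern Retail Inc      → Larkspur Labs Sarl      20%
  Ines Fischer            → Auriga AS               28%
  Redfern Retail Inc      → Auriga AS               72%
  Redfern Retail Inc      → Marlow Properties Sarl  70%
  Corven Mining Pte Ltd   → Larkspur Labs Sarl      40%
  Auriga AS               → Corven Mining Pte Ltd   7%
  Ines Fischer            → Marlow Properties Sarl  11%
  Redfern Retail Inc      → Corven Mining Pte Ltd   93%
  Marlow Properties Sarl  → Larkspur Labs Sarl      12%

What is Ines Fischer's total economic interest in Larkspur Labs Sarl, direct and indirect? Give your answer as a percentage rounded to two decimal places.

69.72%

Ines reaches Larkspur along 6 paths.
Via Redfern → Corven: 100% × 93% × 40% = 37.2%.
Via Auriga → Corven: 28% × 7% × 40% = 0.784%.
Via Redfern → Auriga → Corven: 100% × 72% × 7% × 40% = 2.016%.
Via Marlow: 11% × 12% = 1.32%.
Via Redfern → Marlow: 100% × 70% × 12% = 8.4%.
Via Redfern: 100% × 20% = 20%.
Total: 37.2% + 0.784% + 2.016% + 1.32% + 8.4% + 20% = 69.72%.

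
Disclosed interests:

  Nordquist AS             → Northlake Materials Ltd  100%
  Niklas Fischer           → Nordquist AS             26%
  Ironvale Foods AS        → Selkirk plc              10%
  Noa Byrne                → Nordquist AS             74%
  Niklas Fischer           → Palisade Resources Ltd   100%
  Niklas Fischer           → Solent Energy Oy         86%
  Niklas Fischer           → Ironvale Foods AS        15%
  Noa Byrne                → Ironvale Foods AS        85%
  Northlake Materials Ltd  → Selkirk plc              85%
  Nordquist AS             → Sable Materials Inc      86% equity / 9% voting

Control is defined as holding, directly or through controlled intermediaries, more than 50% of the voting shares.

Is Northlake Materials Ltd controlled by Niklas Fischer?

No

Niklas holds 86% of Solent, so Niklas controls Solent.
Niklas holds 100% of Palisade, so Niklas controls Palisade.
Neither Niklas nor any entity Niklas controls holds any voting interest in Northlake.
So Niklas does not control Northlake.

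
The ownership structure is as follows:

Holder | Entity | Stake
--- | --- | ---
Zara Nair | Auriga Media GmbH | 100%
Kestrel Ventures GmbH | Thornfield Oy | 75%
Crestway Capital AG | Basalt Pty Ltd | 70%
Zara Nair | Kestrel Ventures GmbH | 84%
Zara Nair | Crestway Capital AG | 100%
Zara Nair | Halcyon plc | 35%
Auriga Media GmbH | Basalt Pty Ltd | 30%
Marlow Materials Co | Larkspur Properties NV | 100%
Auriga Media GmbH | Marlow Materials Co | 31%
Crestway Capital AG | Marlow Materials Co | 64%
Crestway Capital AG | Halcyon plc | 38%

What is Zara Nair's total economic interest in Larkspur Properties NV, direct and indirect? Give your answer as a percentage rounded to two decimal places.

95.00%

Zara reaches Larkspur along 2 paths.
Via Auriga → Marlow: 100% × 31% × 100% = 31%.
Via Crestway → Marlow: 100% × 64% × 100% = 64%.
Total: 31% + 64% = 95%.
Rounded: 95.00%.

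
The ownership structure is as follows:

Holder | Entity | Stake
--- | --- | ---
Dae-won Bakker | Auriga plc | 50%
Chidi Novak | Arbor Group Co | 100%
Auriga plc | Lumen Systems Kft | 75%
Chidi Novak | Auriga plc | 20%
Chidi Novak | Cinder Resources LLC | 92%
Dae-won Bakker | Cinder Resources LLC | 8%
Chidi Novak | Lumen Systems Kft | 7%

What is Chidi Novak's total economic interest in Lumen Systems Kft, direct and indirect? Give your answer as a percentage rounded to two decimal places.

22.00%

Chidi reaches Lumen along 2 paths.
Via Auriga: 20% × 75% = 15%.
Direct stake: 7% = 7%.
Total: 15% + 7% = 22%.
Rounded: 22.00%.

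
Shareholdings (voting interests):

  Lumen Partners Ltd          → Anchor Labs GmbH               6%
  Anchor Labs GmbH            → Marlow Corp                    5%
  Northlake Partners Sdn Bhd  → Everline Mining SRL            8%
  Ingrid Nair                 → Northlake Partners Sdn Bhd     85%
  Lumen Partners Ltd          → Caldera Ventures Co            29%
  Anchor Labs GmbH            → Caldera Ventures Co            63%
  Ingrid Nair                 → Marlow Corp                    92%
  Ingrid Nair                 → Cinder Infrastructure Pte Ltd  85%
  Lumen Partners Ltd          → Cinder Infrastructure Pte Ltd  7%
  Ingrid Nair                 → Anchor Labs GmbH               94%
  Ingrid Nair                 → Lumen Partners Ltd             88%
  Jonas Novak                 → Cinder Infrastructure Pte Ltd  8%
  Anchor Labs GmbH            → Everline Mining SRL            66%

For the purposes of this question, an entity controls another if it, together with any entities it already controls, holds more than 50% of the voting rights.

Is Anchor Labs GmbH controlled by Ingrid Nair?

Ingrid holds 88% of Lumen, so Ingrid controls Lumen.
Lumen and Ingrid together hold 6% + 94% = 100% of Anchor, so Ingrid controls Anchor.

Yes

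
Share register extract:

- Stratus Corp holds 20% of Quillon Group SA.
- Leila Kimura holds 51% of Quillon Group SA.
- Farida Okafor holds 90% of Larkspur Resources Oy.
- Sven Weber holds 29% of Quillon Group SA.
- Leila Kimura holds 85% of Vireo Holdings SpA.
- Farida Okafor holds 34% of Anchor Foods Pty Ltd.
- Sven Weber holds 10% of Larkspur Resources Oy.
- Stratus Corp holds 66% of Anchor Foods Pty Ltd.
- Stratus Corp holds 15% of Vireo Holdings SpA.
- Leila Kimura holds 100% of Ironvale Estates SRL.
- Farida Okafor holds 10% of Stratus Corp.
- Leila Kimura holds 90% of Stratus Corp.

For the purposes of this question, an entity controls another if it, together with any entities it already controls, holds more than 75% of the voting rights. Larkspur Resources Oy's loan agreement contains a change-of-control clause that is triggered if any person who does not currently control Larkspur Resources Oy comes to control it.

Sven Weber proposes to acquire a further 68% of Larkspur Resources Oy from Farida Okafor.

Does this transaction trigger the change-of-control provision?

The purchase adds only to Sven's holdings (Farida's stake shrinks), so Sven is the only person who could newly come to control Larkspur.
Sven's largest direct stake is 29% in Quillon, which does not meet the threshold, so Sven controls no company.
In Larkspur, Sven's side holds only 10%, not > 75%.
So before the transaction, Sven does not control Larkspur.
After the purchase, Sven's direct stake in Larkspur rises to 10% + 68% = 78%, and Farida's stake falls to 22%.
Sven holds 78% of Larkspur, so Sven controls Larkspur.
Sven did not control Larkspur before and does after, so the clause is triggered.

Yes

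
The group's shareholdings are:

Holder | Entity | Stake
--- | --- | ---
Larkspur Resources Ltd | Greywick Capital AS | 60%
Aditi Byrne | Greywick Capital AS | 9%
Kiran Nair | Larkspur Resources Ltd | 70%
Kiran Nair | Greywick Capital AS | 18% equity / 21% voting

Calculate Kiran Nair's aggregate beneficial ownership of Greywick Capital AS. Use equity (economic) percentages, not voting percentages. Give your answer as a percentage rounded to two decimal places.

60.00%

Kiran reaches Greywick along 2 paths.
Direct stake: 18% = 18%.
Via Larkspur: 70% × 60% = 42%.
Total: 18% + 42% = 60%.
Rounded: 60.00%.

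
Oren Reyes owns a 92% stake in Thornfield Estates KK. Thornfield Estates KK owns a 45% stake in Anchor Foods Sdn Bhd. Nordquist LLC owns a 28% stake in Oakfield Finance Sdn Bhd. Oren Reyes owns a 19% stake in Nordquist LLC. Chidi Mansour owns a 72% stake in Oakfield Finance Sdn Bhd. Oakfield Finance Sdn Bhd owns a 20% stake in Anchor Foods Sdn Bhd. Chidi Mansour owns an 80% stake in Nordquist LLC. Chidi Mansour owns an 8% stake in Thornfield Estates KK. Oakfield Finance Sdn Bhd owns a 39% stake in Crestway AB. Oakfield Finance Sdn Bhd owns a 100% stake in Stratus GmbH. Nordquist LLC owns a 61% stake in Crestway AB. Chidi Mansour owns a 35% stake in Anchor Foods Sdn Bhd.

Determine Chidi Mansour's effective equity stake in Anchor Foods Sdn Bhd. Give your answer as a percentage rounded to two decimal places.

57.48%

Chidi reaches Anchor along 4 paths.
Via Thornfield: 8% × 45% = 3.6%.
Direct stake: 35% = 35%.
Via Nordquist → Oakfield: 80% × 28% × 20% = 4.48%.
Via Oakfield: 72% × 20% = 14.4%.
Total: 3.6% + 35% + 4.48% + 14.4% = 57.48%.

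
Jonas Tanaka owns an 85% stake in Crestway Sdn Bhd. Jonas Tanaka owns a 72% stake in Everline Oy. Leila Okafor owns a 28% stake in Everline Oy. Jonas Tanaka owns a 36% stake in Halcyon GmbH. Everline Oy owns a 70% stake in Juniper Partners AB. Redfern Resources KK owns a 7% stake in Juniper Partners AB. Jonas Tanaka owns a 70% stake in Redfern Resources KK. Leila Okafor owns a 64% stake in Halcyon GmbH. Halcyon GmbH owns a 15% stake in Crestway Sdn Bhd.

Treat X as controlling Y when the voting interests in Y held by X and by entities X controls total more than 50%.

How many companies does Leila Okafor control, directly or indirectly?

1

Leila holds 64% of Halcyon, so Leila controls Halcyon.
No other company's threshold is met.
Leila controls 1 company.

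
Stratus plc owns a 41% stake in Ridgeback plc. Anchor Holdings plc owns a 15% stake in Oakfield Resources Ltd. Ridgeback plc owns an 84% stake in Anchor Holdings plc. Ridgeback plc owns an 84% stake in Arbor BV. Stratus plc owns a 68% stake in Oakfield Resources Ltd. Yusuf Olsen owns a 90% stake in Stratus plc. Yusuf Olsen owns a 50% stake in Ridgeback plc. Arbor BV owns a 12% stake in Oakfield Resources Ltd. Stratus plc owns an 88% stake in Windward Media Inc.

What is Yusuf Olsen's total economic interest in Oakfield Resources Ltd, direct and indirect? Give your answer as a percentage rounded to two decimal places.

80.91%

Yusuf reaches Oakfield along 5 paths.
Via Stratus: 90% × 68% = 61.2%.
Via Ridgeback → Anchor: 50% × 84% × 15% = 6.3%.
Via Stratus → Ridgeback → Anchor: 90% × 41% × 84% × 15% = 4.6494%.
Via Ridgeback → Arbor: 50% × 84% × 12% = 5.04%.
Via Stratus → Ridgeback → Arbor: 90% × 41% × 84% × 12% = 3.71952%.
Total: 61.2% + 6.3% + 4.6494% + 5.04% + 3.71952% = 80.90892%.
Rounded: 80.91%.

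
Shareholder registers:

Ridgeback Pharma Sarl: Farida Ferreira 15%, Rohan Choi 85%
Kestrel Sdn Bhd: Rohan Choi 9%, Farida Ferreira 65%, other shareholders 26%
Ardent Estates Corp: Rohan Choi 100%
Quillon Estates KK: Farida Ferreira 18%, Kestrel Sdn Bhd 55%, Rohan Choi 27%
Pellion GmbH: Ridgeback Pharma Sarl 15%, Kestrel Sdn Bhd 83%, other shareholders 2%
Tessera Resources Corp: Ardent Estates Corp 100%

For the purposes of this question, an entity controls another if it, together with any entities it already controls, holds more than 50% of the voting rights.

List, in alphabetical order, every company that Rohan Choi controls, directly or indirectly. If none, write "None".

Ardent Estates Corp, Ridgeback Pharma Sarl, Tessera Resources Corp

Rohan holds 85% of Ridgeback, so Rohan controls Ridgeback.
Rohan holds 100% of Ardent, so Rohan controls Ardent.
Ardent holds 100% of Tessera, so Rohan controls Tessera.
No other company's threshold is met.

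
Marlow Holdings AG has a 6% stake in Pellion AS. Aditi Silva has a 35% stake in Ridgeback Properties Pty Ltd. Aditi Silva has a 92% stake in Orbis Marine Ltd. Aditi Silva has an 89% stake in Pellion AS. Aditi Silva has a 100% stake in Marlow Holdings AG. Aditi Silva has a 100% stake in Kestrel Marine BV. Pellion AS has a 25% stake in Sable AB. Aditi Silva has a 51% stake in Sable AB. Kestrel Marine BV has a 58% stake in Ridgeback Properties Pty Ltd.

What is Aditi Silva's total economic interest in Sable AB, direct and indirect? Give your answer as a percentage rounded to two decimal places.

Aditi reaches Sable along 3 paths.
Via Pellion: 89% × 25% = 22.25%.
Via Marlow → Pellion: 100% × 6% × 25% = 1.5%.
Direct stake: 51% = 51%.
Total: 22.25% + 1.5% + 51% = 74.75%.

74.75%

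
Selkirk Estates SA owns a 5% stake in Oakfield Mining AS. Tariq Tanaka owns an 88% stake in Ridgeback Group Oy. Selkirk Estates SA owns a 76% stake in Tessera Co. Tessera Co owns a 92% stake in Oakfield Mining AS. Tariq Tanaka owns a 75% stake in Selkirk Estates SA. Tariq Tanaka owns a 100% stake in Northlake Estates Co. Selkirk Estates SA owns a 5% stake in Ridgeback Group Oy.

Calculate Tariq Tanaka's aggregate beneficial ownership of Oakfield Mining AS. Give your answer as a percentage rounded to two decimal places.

Tariq reaches Oakfield along 2 paths.
Via Selkirk → Tessera: 75% × 76% × 92% = 52.44%.
Via Selkirk: 75% × 5% = 3.75%.
Total: 52.44% + 3.75% = 56.19%.

56.19%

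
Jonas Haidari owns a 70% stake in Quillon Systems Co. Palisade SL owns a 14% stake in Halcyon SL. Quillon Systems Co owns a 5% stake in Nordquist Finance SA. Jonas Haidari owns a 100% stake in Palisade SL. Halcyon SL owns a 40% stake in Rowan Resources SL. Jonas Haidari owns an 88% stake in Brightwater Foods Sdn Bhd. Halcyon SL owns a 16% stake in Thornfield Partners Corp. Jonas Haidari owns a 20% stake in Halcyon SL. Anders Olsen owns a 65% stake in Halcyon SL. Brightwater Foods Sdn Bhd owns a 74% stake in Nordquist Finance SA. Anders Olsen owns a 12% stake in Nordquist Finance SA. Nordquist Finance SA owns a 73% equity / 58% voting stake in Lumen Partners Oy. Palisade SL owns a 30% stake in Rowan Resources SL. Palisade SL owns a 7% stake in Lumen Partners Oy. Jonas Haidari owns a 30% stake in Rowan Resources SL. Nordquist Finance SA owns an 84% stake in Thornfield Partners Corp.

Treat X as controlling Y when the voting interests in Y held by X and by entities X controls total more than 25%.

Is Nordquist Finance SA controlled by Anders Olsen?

Anders holds 65% of Halcyon, so Anders controls Halcyon.
Halcyon holds 40% of Rowan, so Anders controls Rowan.
In Nordquist, Anders's side holds only 12%, not > 25%.
So Anders does not control Nordquist.

No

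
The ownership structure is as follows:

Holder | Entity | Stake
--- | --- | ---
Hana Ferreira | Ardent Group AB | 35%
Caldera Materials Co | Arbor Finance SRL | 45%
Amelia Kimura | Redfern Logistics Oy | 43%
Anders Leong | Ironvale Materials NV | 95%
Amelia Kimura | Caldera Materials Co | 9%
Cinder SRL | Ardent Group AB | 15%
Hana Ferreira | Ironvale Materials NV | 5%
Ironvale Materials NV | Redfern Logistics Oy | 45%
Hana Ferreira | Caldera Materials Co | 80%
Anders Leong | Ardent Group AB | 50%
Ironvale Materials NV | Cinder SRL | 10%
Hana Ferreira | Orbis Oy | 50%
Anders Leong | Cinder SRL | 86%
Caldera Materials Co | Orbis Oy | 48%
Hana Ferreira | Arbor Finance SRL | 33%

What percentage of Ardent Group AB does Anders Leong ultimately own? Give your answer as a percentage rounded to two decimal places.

64.33%

Anders reaches Ardent along 3 paths.
Direct stake: 50% = 50%.
Via Cinder: 86% × 15% = 12.9%.
Via Ironvale → Cinder: 95% × 10% × 15% = 1.425%.
Total: 50% + 12.9% + 1.425% = 64.325%.
Rounded: 64.33%.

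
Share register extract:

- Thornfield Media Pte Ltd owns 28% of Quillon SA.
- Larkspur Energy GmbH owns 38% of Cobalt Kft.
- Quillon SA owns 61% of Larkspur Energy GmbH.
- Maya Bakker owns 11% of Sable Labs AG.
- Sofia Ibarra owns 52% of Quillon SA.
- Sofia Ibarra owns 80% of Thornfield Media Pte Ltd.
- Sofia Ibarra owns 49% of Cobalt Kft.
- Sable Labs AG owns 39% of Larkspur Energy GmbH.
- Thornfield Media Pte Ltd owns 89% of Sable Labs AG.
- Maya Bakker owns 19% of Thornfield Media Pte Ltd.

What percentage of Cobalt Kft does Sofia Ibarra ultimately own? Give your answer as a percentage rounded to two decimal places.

76.80%

Sofia reaches Cobalt along 4 paths.
Direct stake: 49% = 49%.
Via Thornfield → Sable → Larkspur: 80% × 89% × 39% × 38% = 10.55184%.
Via Quillon → Larkspur: 52% × 61% × 38% = 12.0536%.
Via Thornfield → Quillon → Larkspur: 80% × 28% × 61% × 38% = 5.19232%.
Total: 49% + 10.55184% + 12.0536% + 5.19232% = 76.79776%.
Rounded: 76.80%.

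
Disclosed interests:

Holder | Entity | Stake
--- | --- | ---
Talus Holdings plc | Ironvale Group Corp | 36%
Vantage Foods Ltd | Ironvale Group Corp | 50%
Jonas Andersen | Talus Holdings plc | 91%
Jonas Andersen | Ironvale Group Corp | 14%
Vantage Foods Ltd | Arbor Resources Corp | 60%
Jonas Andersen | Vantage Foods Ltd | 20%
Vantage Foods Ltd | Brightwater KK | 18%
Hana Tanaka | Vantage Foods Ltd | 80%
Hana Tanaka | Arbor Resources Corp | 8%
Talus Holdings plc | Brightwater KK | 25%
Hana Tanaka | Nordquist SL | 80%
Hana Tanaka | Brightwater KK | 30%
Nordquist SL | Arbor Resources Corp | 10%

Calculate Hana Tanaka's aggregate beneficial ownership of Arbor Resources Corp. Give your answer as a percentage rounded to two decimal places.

Hana reaches Arbor along 3 paths.
Via Vantage: 80% × 60% = 48%.
Direct stake: 8% = 8%.
Via Nordquist: 80% × 10% = 8%.
Total: 48% + 8% + 8% = 64%.
Rounded: 64.00%.

64.00%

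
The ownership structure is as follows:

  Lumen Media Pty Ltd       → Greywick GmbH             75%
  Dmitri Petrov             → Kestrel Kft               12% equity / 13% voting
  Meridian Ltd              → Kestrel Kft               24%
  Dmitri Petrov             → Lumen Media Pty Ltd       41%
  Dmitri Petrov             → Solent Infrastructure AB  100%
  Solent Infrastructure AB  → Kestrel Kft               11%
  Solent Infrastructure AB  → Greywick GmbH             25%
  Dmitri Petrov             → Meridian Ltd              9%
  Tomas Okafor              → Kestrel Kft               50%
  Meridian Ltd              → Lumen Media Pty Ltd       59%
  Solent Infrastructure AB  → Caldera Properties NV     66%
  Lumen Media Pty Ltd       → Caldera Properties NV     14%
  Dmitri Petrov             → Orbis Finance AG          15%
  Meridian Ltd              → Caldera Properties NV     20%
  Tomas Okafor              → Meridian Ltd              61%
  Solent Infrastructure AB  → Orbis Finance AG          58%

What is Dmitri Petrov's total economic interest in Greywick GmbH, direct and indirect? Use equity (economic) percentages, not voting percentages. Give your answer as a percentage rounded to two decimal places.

59.73%

Dmitri reaches Greywick along 3 paths.
Via Meridian → Lumen: 9% × 59% × 75% = 3.9825%.
Via Lumen: 41% × 75% = 30.75%.
Via Solent: 100% × 25% = 25%.
Total: 3.9825% + 30.75% + 25% = 59.7325%.
Rounded: 59.73%.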